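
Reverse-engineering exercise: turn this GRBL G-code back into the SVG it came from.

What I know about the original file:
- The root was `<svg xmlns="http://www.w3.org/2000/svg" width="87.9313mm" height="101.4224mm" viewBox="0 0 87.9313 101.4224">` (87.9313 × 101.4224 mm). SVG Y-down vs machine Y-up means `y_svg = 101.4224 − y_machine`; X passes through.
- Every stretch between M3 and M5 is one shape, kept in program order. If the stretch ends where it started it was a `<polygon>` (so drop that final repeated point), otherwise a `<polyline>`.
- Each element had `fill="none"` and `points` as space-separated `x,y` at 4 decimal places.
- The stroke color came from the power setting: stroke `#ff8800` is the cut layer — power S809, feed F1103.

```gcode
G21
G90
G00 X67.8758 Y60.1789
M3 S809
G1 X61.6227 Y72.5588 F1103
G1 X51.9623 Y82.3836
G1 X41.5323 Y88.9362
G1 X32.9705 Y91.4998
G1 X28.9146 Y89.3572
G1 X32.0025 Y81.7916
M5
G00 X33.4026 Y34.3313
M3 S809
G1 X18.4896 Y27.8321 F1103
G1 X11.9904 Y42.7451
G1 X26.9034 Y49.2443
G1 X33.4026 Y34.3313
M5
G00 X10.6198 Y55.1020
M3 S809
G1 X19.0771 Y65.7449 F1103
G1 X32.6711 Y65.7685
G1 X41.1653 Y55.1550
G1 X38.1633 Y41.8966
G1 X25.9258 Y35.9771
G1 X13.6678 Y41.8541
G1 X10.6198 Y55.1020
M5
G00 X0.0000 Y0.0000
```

<svg xmlns="http://www.w3.org/2000/svg" width="87.9313mm" height="101.4224mm" viewBox="0 0 87.9313 101.4224">
  <polyline points="67.8758,41.2435 61.6227,28.8636 51.9623,19.0388 41.5323,12.4862 32.9705,9.9226 28.9146,12.0652 32.0025,19.6308" fill="none" stroke="#ff8800"/>
  <polygon points="33.4026,67.0911 18.4896,73.5903 11.9904,58.6773 26.9034,52.1781" fill="none" stroke="#ff8800"/>
  <polygon points="10.6198,46.3204 19.0771,35.6775 32.6711,35.6539 41.1653,46.2674 38.1633,59.5258 25.9258,65.4453 13.6678,59.5683" fill="none" stroke="#ff8800"/>
</svg>

Machine Y-up, SVG Y-down with viewBox height 101.4224, so y_svg = 101.4224 − y_machine; X carries over. Every run uses S809, so all elements get stroke `#ff8800` (cut).

Run 1: The run is open, so emit a `<polyline>` with points (Y-flipped): 67.8758,41.2435 61.6227,28.8636 51.9623,19.0388 41.5323,12.4862 32.9705,9.9226 28.9146,12.0652 32.0025,19.6308.

Run 2: The run returns to its start, so emit a `<polygon>` with points (Y-flipped): 33.4026,67.0911 18.4896,73.5903 11.9904,58.6773 26.9034,52.1781.

Run 3: The run returns to its start, so emit a `<polygon>` with points (Y-flipped): 10.6198,46.3204 19.0771,35.6775 32.6711,35.6539 41.1653,46.2674 38.1633,59.5258 25.9258,65.4453 13.6678,59.5683.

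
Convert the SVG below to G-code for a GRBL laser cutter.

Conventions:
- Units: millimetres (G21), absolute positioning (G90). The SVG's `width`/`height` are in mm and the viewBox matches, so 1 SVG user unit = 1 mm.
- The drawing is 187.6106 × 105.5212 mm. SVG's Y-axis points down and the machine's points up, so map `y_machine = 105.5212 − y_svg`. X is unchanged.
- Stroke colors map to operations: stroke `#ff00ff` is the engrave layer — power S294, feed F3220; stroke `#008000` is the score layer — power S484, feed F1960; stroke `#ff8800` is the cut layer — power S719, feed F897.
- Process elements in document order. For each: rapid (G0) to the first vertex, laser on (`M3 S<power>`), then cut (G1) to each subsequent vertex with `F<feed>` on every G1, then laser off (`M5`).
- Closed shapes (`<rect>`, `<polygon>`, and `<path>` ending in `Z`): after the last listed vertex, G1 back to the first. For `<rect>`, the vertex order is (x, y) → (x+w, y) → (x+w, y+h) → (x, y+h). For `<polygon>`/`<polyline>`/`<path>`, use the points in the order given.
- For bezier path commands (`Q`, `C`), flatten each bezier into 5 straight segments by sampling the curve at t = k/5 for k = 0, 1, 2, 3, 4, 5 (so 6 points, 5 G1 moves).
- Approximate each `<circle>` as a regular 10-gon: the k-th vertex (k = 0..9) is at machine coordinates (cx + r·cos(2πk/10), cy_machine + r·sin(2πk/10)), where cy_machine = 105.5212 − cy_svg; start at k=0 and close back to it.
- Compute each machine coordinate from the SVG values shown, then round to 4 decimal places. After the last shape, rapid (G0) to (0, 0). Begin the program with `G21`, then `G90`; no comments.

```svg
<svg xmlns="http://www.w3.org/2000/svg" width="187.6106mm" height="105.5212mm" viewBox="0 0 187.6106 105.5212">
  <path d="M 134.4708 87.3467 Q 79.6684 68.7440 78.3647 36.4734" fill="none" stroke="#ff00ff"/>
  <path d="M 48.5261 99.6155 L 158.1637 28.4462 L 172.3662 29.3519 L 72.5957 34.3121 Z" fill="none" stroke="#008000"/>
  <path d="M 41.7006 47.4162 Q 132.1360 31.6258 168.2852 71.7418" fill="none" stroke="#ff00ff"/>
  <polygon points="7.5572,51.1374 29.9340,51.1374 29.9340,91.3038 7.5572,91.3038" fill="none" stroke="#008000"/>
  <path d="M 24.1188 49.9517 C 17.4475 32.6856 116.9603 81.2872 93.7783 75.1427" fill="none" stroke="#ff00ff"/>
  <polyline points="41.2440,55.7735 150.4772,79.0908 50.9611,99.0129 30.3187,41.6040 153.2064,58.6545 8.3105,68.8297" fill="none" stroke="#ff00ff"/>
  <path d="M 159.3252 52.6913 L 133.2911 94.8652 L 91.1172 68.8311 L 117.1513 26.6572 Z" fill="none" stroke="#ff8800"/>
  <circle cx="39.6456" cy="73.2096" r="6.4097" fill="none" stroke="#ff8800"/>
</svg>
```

Since the viewBox matches the mm dimensions, user units are millimetres directly. The only transform is the Y-flip y_m = 105.5212 − y_svg.

Shape 1 is a quadratic bezier drawn with `<path>`. Its stroke #ff00ff means engrave at S294, F3220. After flipping Y the toolpath is (134.4708,18.1745) → (114.6898,26.1623) → (99.1887,35.2435) → (87.9675,45.4182) → (81.0261,56.6863) → (78.3647,69.0478).

Shape 2 is a closed polygon drawn with `<path>`. Its stroke #008000 means score at S484, F1960. After flipping Y the toolpath is (48.5261,5.9057) → (158.1637,77.0750) → (172.3662,76.1693) → (72.5957,71.2091) → (48.5261,5.9057), returning to the start.

Shape 3 is a quadratic bezier drawn with `<path>`. Its stroke #ff00ff means engrave at S294, F3220. After flipping Y the toolpath is (41.7006,58.1050) → (75.7033,62.1849) → (105.3631,61.7923) → (130.6800,56.9272) → (151.6541,47.5895) → (168.2852,33.7794).

Shape 4 is a rectangle drawn with `<polygon>`. Its stroke #008000 means score at S484, F1960. After flipping Y the toolpath is (7.5572,54.3838) → (29.9340,54.3838) → (29.9340,14.2174) → (7.5572,14.2174) → (7.5572,54.3838), returning to the start.

Shape 5 is a cubic bezier drawn with `<path>`. Its stroke #ff00ff means engrave at S294, F3220. After flipping Y the toolpath is (24.1188,55.5695) → (31.0271,58.9899) → (52.4334,52.3916) → (77.3514,41.5639) → (94.7952,32.2964) → (93.7783,30.3785).

Shape 6 is a open polyline drawn with `<polyline>`. Its stroke #ff00ff means engrave at S294, F3220. After flipping Y the toolpath is (41.2440,49.7477) → (150.4772,26.4304) → (50.9611,6.5083) → (30.3187,63.9172) → (153.2064,46.8667) → (8.3105,36.6915).

Shape 7 is a regular polygon drawn with `<path>`. Its stroke #ff8800 means cut at S719, F897. After flipping Y the toolpath is (159.3252,52.8299) → (133.2911,10.6560) → (91.1172,36.6901) → (117.1513,78.8640) → (159.3252,52.8299), returning to the start.

Shape 8 is a circle drawn with `<circle>`. Its stroke #ff8800 means cut at S719, F897. After flipping Y the toolpath is (46.0553,32.3116) → (44.8312,36.0791) → (41.6263,38.4076) → (37.6649,38.4076) → (34.4600,36.0791) → (33.2359,32.3116) → (34.4600,28.5441) → (37.6649,26.2156) → (41.6263,26.2156) → (44.8312,28.5441) → (46.0553,32.3116), returning to the start.

G21
G90
G0 X134.4708 Y18.1745
M3 S294
G1 X114.6898 Y26.1623 F3220
G1 X99.1887 Y35.2435 F3220
G1 X87.9675 Y45.4182 F3220
G1 X81.0261 Y56.6863 F3220
G1 X78.3647 Y69.0478 F3220
M5
G0 X48.5261 Y5.9057
M3 S484
G1 X158.1637 Y77.0750 F1960
G1 X172.3662 Y76.1693 F1960
G1 X72.5957 Y71.2091 F1960
G1 X48.5261 Y5.9057 F1960
M5
G0 X41.7006 Y58.1050
M3 S294
G1 X75.7033 Y62.1849 F3220
G1 X105.3631 Y61.7923 F3220
G1 X130.6800 Y56.9272 F3220
G1 X151.6541 Y47.5895 F3220
G1 X168.2852 Y33.7794 F3220
M5
G0 X7.5572 Y54.3838
M3 S484
G1 X29.9340 Y54.3838 F1960
G1 X29.9340 Y14.2174 F1960
G1 X7.5572 Y14.2174 F1960
G1 X7.5572 Y54.3838 F1960
M5
G0 X24.1188 Y55.5695
M3 S294
G1 X31.0271 Y58.9899 F3220
G1 X52.4334 Y52.3916 F3220
G1 X77.3514 Y41.5639 F3220
G1 X94.7952 Y32.2964 F3220
G1 X93.7783 Y30.3785 F3220
M5
G0 X41.2440 Y49.7477
M3 S294
G1 X150.4772 Y26.4304 F3220
G1 X50.9611 Y6.5083 F3220
G1 X30.3187 Y63.9172 F3220
G1 X153.2064 Y46.8667 F3220
G1 X8.3105 Y36.6915 F3220
M5
G0 X159.3252 Y52.8299
M3 S719
G1 X133.2911 Y10.6560 F897
G1 X91.1172 Y36.6901 F897
G1 X117.1513 Y78.8640 F897
G1 X159.3252 Y52.8299 F897
M5
G0 X46.0553 Y32.3116
M3 S719
G1 X44.8312 Y36.0791 F897
G1 X41.6263 Y38.4076 F897
G1 X37.6649 Y38.4076 F897
G1 X34.4600 Y36.0791 F897
G1 X33.2359 Y32.3116 F897
G1 X34.4600 Y28.5441 F897
G1 X37.6649 Y26.2156 F897
G1 X41.6263 Y26.2156 F897
G1 X44.8312 Y28.5441 F897
G1 X46.0553 Y32.3116 F897
M5
G0 X0.0000 Y0.0000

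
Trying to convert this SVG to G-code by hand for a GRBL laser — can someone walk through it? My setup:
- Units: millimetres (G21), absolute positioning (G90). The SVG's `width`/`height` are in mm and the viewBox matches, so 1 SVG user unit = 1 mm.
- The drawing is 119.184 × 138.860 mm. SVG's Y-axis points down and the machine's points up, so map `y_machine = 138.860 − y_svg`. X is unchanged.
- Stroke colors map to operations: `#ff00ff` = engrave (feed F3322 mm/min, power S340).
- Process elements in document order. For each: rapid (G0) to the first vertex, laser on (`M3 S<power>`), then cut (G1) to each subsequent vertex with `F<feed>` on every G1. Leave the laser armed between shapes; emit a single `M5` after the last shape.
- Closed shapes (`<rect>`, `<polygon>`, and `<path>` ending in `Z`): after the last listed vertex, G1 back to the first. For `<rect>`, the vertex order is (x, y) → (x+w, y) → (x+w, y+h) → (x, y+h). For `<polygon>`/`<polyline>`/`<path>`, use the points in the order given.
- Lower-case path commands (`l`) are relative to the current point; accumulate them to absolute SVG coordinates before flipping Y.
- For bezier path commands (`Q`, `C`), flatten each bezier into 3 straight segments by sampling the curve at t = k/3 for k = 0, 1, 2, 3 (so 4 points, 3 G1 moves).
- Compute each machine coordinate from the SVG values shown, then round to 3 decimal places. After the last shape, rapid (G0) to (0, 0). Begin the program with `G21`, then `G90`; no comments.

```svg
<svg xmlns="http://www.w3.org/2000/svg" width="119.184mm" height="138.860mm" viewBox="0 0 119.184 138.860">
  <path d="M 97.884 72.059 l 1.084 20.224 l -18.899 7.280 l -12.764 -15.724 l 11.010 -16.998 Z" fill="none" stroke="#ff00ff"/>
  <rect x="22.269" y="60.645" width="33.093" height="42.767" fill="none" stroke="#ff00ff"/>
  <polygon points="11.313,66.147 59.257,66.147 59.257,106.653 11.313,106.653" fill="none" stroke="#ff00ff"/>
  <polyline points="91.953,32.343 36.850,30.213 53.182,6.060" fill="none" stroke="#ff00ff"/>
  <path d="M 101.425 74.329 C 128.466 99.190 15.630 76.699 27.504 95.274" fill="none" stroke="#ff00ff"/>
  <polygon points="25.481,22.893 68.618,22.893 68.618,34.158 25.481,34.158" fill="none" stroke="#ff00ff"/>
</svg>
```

G21
G90
G0 X97.884 Y66.801
M3 S340
G1 X98.968 Y46.577 F3322
G1 X80.069 Y39.297 F3322
G1 X67.305 Y55.021 F3322
G1 X78.315 Y72.019 F3322
G1 X97.884 Y66.801 F3322
G0 X22.269 Y78.215
M3 S340
G1 X55.362 Y78.215 F3322
G1 X55.362 Y35.448 F3322
G1 X22.269 Y35.448 F3322
G1 X22.269 Y78.215 F3322
G0 X11.313 Y72.713
M3 S340
G1 X59.257 Y72.713 F3322
G1 X59.257 Y32.207 F3322
G1 X11.313 Y32.207 F3322
G1 X11.313 Y72.713 F3322
G0 X91.953 Y106.517
M3 S340
G1 X36.850 Y108.647 F3322
G1 X53.182 Y132.800 F3322
G0 X101.425 Y64.531
M3 S340
G1 X91.640 Y52.179 F3322
G1 X47.400 Y51.747 F3322
G1 X27.504 Y43.586 F3322
G0 X25.481 Y115.967
M3 S340
G1 X68.618 Y115.967 F3322
G1 X68.618 Y104.702 F3322
G1 X25.481 Y104.702 F3322
G1 X25.481 Y115.967 F3322
M5
G0 X0.000 Y0.000

1 u = 1 mm; y_m = 138.860 − y.

[1] `<path>` regular polygon, #ff00ff→engrave S340 F3322: (97.884,66.801) → (98.968,46.577) → (80.069,39.297) → (67.305,55.021) → (78.315,72.019) → (97.884,66.801) (closed)

[2] `<rect>` rectangle, #ff00ff→engrave S340 F3322: (22.269,78.215) → (55.362,78.215) → (55.362,35.448) → (22.269,35.448) → (22.269,78.215) (closed)

[3] `<polygon>` rectangle, #ff00ff→engrave S340 F3322: (11.313,72.713) → (59.257,72.713) → (59.257,32.207) → (11.313,32.207) → (11.313,72.713) (closed)

[4] `<polyline>` open polyline, #ff00ff→engrave S340 F3322: (91.953,106.517) → (36.850,108.647) → (53.182,132.800)

[5] `<path>` cubic bezier, #ff00ff→engrave S340 F3322: (101.425,64.531) → (91.640,52.179) → (47.400,51.747) → (27.504,43.586)

[6] `<polygon>` rectangle, #ff00ff→engrave S340 F3322: (25.481,115.967) → (68.618,115.967) → (68.618,104.702) → (25.481,104.702) → (25.481,115.967) (closed)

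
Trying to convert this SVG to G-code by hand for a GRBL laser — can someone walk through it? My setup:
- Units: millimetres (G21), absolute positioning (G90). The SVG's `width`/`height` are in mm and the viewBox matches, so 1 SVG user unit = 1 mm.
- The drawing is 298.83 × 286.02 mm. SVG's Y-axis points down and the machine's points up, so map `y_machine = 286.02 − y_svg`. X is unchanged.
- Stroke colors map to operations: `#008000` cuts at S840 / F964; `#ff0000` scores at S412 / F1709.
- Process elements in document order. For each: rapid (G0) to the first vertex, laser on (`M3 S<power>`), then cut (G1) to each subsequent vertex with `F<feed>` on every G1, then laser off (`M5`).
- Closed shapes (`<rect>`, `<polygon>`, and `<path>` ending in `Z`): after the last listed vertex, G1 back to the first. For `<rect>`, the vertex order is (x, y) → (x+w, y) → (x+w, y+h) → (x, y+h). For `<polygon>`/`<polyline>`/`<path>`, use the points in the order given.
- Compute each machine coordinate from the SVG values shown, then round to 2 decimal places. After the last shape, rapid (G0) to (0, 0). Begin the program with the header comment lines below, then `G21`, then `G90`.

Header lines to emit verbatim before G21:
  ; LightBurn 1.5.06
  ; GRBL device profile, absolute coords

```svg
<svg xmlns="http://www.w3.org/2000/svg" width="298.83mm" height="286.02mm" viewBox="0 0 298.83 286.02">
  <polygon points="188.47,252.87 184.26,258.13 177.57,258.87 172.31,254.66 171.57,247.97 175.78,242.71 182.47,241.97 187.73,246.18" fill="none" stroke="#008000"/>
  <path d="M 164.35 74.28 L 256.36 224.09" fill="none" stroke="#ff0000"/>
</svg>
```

; LightBurn 1.5.06
; GRBL device profile, absolute coords
G21
G90
G0 X188.47 Y33.15
M3 S840
G1 X184.26 Y27.89 F964
G1 X177.57 Y27.15 F964
G1 X172.31 Y31.36 F964
G1 X171.57 Y38.05 F964
G1 X175.78 Y43.31 F964
G1 X182.47 Y44.05 F964
G1 X187.73 Y39.84 F964
G1 X188.47 Y33.15 F964
M5
G0 X164.35 Y211.74
M3 S412
G1 X256.36 Y61.93 F1709
M5
G0 X0.00 Y0.00

Since the viewBox matches the mm dimensions, user units are millimetres directly. The only transform is the Y-flip y_m = 286.02 − y_svg.

Shape 1 is a regular polygon drawn with `<polygon>`. Its stroke #008000 means cut at S840, F964. After flipping Y the toolpath is (188.47,33.15) → (184.26,27.89) → (177.57,27.15) → (172.31,31.36) → (171.57,38.05) → (175.78,43.31) → (182.47,44.05) → (187.73,39.84) → (188.47,33.15), returning to the start.

Shape 2 is a line segment drawn with `<path>`. Its stroke #ff0000 means score at S412, F1709. After flipping Y the toolpath is (164.35,211.74) → (256.36,61.93).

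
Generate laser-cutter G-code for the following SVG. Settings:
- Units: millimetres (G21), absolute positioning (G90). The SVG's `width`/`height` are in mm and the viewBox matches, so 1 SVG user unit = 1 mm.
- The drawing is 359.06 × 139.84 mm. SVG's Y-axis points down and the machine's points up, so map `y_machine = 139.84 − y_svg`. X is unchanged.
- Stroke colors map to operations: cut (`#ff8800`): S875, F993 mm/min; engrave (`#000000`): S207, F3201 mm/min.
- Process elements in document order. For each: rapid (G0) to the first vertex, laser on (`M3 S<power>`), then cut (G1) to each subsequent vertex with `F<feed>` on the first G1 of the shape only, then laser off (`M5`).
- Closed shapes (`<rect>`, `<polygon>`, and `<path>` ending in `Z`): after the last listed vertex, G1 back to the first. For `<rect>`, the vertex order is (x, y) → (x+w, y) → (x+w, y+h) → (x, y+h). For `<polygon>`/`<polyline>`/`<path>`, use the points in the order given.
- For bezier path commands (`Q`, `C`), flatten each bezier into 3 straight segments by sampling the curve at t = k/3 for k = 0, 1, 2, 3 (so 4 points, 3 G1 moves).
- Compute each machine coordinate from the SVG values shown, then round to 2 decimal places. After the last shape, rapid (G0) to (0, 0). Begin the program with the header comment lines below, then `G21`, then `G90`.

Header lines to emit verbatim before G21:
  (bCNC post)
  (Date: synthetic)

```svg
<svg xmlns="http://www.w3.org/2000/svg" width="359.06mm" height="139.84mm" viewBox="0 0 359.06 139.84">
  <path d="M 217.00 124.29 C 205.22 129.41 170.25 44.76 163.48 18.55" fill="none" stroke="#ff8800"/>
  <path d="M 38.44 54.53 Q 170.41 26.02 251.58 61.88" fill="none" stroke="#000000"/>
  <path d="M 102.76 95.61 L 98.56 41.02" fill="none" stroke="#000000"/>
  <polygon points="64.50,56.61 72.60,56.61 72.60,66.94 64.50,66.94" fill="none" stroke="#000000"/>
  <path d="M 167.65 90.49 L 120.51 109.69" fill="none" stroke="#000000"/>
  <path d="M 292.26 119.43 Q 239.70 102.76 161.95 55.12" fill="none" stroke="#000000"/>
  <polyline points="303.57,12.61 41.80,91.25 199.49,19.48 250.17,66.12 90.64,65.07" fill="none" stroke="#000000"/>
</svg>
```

(bCNC post)
(Date: synthetic)
G21
G90
G0 X217.00 Y15.55
M3 S875
G1 X199.39 Y34.86 F993
G1 X177.75 Y81.09
G1 X163.48 Y121.29
M5
G0 X38.44 Y85.31
M3 S207
G1 X120.78 Y97.16 F3201
G1 X191.82 Y94.71
G1 X251.58 Y77.96
M5
G0 X102.76 Y44.23
M3 S207
G1 X98.56 Y98.82 F3201
M5
G0 X64.50 Y83.23
M3 S207
G1 X72.60 Y83.23 F3201
G1 X72.60 Y72.90
G1 X64.50 Y72.90
G1 X64.50 Y83.23
M5
G0 X167.65 Y49.35
M3 S207
G1 X120.51 Y30.15 F3201
M5
G0 X292.26 Y20.41
M3 S207
G1 X254.42 Y34.96 F3201
G1 X210.98 Y56.40
G1 X161.95 Y84.72
M5
G0 X303.57 Y127.23
M3 S207
G1 X41.80 Y48.59 F3201
G1 X199.49 Y120.36
G1 X250.17 Y73.72
G1 X90.64 Y74.77
M5
G0 X0.00 Y0.00

viewBox `0 0 359.06 139.84` with mm width/height → 1 unit = 1 mm. Flip: y_m = 139.84 − y_svg.

**Shape 1** — `<path>` cubic bezier, stroke `#ff8800` → cut (S875, F993). Control points (SVG): P0=(217.00,124.29), P1=(205.22,129.41), P2=(170.25,44.76), P3=(163.48,18.55); sampled at t=k/3. Machine vertices: (217.00,15.55) → (199.39,34.86) → (177.75,81.09) → (163.48,121.29). Open path.

**Shape 2** — `<path>` quadratic bezier, stroke `#000000` → engrave (S207, F3201). Control points (SVG): P0=(38.44,54.53), P1=(170.41,26.02), P2=(251.58,61.88); sampled at t=k/3. Machine vertices: (38.44,85.31) → (120.78,97.16) → (191.82,94.71) → (251.58,77.96). Open path.

**Shape 3** — `<path>` line segment, stroke `#000000` → engrave (S207, F3201). Machine vertices: (102.76,44.23) → (98.56,98.82). Open path.

**Shape 4** — `<polygon>` rectangle, stroke `#000000` → engrave (S207, F3201). Machine vertices: (64.50,83.23) → (72.60,83.23) → (72.60,72.90) → (64.50,72.90) → (64.50,83.23). Closed: final G1 returns to the first vertex.

**Shape 5** — `<path>` line segment, stroke `#000000` → engrave (S207, F3201). Machine vertices: (167.65,49.35) → (120.51,30.15). Open path.

**Shape 6** — `<path>` quadratic bezier, stroke `#000000` → engrave (S207, F3201). Control points (SVG): P0=(292.26,119.43), P1=(239.70,102.76), P2=(161.95,55.12); sampled at t=k/3. Machine vertices: (292.26,20.41) → (254.42,34.96) → (210.98,56.40) → (161.95,84.72). Open path.

**Shape 7** — `<polyline>` open polyline, stroke `#000000` → engrave (S207, F3201). Machine vertices: (303.57,127.23) → (41.80,48.59) → (199.49,120.36) → (250.17,73.72) → (90.64,74.77). Open path.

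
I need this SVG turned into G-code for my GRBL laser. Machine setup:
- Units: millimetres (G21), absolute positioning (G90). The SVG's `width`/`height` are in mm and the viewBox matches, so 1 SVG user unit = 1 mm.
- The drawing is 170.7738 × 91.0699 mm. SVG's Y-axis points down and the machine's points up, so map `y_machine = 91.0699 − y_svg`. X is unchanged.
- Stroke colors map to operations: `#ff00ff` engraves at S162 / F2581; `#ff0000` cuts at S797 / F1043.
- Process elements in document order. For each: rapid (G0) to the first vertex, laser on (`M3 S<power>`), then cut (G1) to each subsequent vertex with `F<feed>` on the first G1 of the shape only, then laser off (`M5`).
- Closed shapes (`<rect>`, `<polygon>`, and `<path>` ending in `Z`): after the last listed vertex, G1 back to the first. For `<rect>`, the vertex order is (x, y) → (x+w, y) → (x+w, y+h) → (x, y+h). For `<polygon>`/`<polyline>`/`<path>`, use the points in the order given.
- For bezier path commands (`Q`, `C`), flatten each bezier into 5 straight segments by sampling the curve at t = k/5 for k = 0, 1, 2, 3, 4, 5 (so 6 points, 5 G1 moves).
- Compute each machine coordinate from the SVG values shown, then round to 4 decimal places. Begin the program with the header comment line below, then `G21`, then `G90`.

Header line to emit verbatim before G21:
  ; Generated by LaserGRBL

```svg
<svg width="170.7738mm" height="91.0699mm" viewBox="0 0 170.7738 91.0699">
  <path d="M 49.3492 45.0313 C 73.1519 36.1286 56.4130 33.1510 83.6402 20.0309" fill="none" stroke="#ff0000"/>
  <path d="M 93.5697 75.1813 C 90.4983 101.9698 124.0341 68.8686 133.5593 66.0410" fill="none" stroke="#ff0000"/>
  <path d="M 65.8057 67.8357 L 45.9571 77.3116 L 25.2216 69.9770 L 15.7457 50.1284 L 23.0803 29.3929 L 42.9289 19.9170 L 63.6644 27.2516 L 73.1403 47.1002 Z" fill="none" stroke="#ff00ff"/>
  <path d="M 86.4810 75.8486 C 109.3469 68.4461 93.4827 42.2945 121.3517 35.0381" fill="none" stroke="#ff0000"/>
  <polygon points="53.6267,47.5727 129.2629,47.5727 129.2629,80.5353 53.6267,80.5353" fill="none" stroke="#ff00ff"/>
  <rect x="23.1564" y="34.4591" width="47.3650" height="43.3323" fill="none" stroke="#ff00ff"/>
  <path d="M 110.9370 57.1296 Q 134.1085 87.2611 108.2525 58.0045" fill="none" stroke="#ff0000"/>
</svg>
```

Since the viewBox matches the mm dimensions, user units are millimetres directly. The only transform is the Y-flip y_m = 91.0699 − y_svg.

Shape 1 is a cubic bezier drawn with `<path>`. Its stroke #ff0000 means cut at S797, F1043. After flipping Y the toolpath is (49.3492,46.0386) → (59.4419,50.7977) → (63.8610,54.9061) → (66.6628,59.1350) → (71.9038,64.2555) → (83.6402,71.0390).

Shape 2 is a cubic bezier drawn with `<path>`. Its stroke #ff0000 means cut at S797, F1043. After flipping Y the toolpath is (93.5697,15.8886) → (95.6348,6.2810) → (103.5759,6.7190) → (114.4835,12.8749) → (125.4479,20.4208) → (133.5593,25.0289).

Shape 3 is a regular polygon drawn with `<path>`. Its stroke #ff00ff means engrave at S162, F2581. After flipping Y the toolpath is (65.8057,23.2342) → (45.9571,13.7583) → (25.2216,21.0929) → (15.7457,40.9415) → (23.0803,61.6770) → (42.9289,71.1529) → (63.6644,63.8183) → (73.1403,43.9697) → (65.8057,23.2342), returning to the start.

Shape 4 is a cubic bezier drawn with `<path>`. Its stroke #ff0000 means cut at S797, F1043. After flipping Y the toolpath is (86.4810,15.2213) → (96.2126,21.6115) → (100.6073,30.6946) → (103.6232,40.6637) → (109.2186,49.7117) → (121.3517,56.0318).

Shape 5 is a rectangle drawn with `<polygon>`. Its stroke #ff00ff means engrave at S162, F2581. After flipping Y the toolpath is (53.6267,43.4972) → (129.2629,43.4972) → (129.2629,10.5346) → (53.6267,10.5346) → (53.6267,43.4972), returning to the start.

Shape 6 is a rectangle drawn with `<rect>`. Its stroke #ff00ff means engrave at S162, F2581. After flipping Y the toolpath is (23.1564,56.6108) → (70.5214,56.6108) → (70.5214,13.2785) → (23.1564,13.2785) → (23.1564,56.6108), returning to the start.

Shape 7 is a quadratic bezier drawn with `<path>`. Its stroke #ff0000 means cut at S797, F1043. After flipping Y the toolpath is (110.9370,33.9403) → (118.2445,24.2632) → (121.6298,19.3372) → (121.0929,19.1622) → (116.6338,23.7383) → (108.2525,33.0654).

; Generated by LaserGRBL
G21
G90
G0 X49.3492 Y46.0386
M3 S797
G1 X59.4419 Y50.7977 F1043
G1 X63.8610 Y54.9061
G1 X66.6628 Y59.1350
G1 X71.9038 Y64.2555
G1 X83.6402 Y71.0390
M5
G0 X93.5697 Y15.8886
M3 S797
G1 X95.6348 Y6.2810 F1043
G1 X103.5759 Y6.7190
G1 X114.4835 Y12.8749
G1 X125.4479 Y20.4208
G1 X133.5593 Y25.0289
M5
G0 X65.8057 Y23.2342
M3 S162
G1 X45.9571 Y13.7583 F2581
G1 X25.2216 Y21.0929
G1 X15.7457 Y40.9415
G1 X23.0803 Y61.6770
G1 X42.9289 Y71.1529
G1 X63.6644 Y63.8183
G1 X73.1403 Y43.9697
G1 X65.8057 Y23.2342
M5
G0 X86.4810 Y15.2213
M3 S797
G1 X96.2126 Y21.6115 F1043
G1 X100.6073 Y30.6946
G1 X103.6232 Y40.6637
G1 X109.2186 Y49.7117
G1 X121.3517 Y56.0318
M5
G0 X53.6267 Y43.4972
M3 S162
G1 X129.2629 Y43.4972 F2581
G1 X129.2629 Y10.5346
G1 X53.6267 Y10.5346
G1 X53.6267 Y43.4972
M5
G0 X23.1564 Y56.6108
M3 S162
G1 X70.5214 Y56.6108 F2581
G1 X70.5214 Y13.2785
G1 X23.1564 Y13.2785
G1 X23.1564 Y56.6108
M5
G0 X110.9370 Y33.9403
M3 S797
G1 X118.2445 Y24.2632 F1043
G1 X121.6298 Y19.3372
G1 X121.0929 Y19.1622
G1 X116.6338 Y23.7383
G1 X108.2525 Y33.0654
M5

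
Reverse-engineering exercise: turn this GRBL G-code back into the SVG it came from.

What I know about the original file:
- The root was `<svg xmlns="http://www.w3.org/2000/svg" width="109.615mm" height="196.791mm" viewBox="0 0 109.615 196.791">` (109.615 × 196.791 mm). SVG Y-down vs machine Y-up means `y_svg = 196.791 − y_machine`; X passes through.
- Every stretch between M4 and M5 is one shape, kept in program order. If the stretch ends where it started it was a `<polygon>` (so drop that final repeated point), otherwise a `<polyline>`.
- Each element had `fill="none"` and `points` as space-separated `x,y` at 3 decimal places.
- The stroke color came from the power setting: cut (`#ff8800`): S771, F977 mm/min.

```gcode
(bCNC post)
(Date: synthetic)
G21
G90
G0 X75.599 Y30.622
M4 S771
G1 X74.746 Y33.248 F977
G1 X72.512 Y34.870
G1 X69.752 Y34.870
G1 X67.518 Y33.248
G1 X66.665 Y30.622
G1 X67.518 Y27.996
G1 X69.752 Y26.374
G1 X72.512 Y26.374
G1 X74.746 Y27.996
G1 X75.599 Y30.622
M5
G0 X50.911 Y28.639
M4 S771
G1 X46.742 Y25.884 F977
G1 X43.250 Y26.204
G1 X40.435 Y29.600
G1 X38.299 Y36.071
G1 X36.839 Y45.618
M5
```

Each laser-on run becomes one SVG element. Flip Y back into SVG space with y_svg = 196.791 − y_machine. Every run uses S771, so all elements get stroke `#ff8800` (cut).

Run 1: The run returns to its start, so emit a `<polygon>` with points (Y-flipped): 75.599,166.169 74.746,163.543 72.512,161.921 69.752,161.921 67.518,163.543 66.665,166.169 67.518,168.795 69.752,170.417 72.512,170.417 74.746,168.795.

Run 2: The run is open, so emit a `<polyline>` with points (Y-flipped): 50.911,168.152 46.742,170.907 43.250,170.587 40.435,167.191 38.299,160.720 36.839,151.173.

<svg xmlns="http://www.w3.org/2000/svg" width="109.615mm" height="196.791mm" viewBox="0 0 109.615 196.791">
  <polygon points="75.599,166.169 74.746,163.543 72.512,161.921 69.752,161.921 67.518,163.543 66.665,166.169 67.518,168.795 69.752,170.417 72.512,170.417 74.746,168.795" fill="none" stroke="#ff8800"/>
  <polyline points="50.911,168.152 46.742,170.907 43.250,170.587 40.435,167.191 38.299,160.720 36.839,151.173" fill="none" stroke="#ff8800"/>
</svg>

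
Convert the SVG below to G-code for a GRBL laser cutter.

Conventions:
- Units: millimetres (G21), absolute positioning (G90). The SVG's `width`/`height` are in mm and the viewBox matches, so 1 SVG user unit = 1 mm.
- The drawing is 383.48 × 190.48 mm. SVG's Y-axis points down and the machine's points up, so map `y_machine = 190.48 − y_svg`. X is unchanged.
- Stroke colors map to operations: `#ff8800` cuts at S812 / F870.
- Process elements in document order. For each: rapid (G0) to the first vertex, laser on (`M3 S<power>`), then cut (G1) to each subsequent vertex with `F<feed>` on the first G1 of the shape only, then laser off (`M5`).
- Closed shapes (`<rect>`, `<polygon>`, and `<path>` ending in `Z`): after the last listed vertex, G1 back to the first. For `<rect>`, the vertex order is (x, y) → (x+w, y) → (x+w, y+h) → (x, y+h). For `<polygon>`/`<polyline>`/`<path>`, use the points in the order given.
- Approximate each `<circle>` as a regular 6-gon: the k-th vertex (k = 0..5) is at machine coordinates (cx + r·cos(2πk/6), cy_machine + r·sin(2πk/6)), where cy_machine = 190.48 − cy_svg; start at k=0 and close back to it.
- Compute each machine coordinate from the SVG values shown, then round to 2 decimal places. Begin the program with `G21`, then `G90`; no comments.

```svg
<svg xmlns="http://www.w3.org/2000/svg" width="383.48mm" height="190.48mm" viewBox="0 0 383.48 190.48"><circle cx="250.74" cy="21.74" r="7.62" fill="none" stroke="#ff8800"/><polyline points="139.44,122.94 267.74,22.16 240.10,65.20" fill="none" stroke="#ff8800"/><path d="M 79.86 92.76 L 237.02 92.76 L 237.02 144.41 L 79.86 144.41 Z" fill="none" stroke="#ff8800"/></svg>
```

Since the viewBox matches the mm dimensions, user units are millimetres directly. The only transform is the Y-flip y_m = 190.48 − y_svg.

Shape 1 is a circle drawn with `<circle>`. Its stroke #ff8800 means cut at S812, F870. After flipping Y the toolpath is (258.36,168.74) → (254.55,175.34) → (246.93,175.34) → (243.12,168.74) → (246.93,162.14) → (254.55,162.14) → (258.36,168.74), returning to the start.

Shape 2 is a open polyline drawn with `<polyline>`. Its stroke #ff8800 means cut at S812, F870. After flipping Y the toolpath is (139.44,67.54) → (267.74,168.32) → (240.10,125.28).

Shape 3 is a rectangle drawn with `<path>`. Its stroke #ff8800 means cut at S812, F870. After flipping Y the toolpath is (79.86,97.72) → (237.02,97.72) → (237.02,46.07) → (79.86,46.07) → (79.86,97.72), returning to the start.

G21
G90
G0 X258.36 Y168.74
M3 S812
G1 X254.55 Y175.34 F870
G1 X246.93 Y175.34
G1 X243.12 Y168.74
G1 X246.93 Y162.14
G1 X254.55 Y162.14
G1 X258.36 Y168.74
M5
G0 X139.44 Y67.54
M3 S812
G1 X267.74 Y168.32 F870
G1 X240.10 Y125.28
M5
G0 X79.86 Y97.72
M3 S812
G1 X237.02 Y97.72 F870
G1 X237.02 Y46.07
G1 X79.86 Y46.07
G1 X79.86 Y97.72
M5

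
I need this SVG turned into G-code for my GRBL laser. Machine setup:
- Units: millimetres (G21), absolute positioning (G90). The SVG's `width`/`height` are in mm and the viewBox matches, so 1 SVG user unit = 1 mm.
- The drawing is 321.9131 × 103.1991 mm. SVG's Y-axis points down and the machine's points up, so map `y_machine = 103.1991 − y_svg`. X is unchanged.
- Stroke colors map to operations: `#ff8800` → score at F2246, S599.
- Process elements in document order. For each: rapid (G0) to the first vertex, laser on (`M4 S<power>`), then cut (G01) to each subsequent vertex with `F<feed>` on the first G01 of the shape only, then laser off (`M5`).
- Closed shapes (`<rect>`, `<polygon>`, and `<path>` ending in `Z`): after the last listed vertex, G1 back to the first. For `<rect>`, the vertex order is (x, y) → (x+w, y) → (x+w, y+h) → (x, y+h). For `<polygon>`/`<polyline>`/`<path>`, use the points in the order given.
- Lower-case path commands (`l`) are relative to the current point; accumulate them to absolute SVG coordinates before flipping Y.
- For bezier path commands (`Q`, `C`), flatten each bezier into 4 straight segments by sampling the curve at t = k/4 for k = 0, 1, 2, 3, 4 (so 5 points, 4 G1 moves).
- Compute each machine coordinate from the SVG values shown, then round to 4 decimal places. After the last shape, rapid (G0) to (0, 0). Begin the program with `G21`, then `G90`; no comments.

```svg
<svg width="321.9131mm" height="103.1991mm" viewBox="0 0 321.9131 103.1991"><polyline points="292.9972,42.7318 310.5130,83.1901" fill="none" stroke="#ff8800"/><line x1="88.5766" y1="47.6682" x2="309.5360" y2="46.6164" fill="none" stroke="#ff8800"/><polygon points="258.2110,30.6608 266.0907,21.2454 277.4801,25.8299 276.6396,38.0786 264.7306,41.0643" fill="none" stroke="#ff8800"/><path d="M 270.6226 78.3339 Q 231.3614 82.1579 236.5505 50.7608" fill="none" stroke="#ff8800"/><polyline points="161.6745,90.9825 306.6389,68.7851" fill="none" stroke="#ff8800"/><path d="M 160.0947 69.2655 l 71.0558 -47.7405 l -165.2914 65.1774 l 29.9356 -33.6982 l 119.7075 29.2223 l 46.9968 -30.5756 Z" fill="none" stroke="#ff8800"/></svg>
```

Since the viewBox matches the mm dimensions, user units are millimetres directly. The only transform is the Y-flip y_m = 103.1991 − y_svg.

Shape 1 is a line segment drawn with `<polyline>`. Its stroke #ff8800 means score at S599, F2246. After flipping Y the toolpath is (292.9972,60.4673) → (310.5130,20.0090).

Shape 2 is a line segment drawn with `<line>`. Its stroke #ff8800 means score at S599, F2246. After flipping Y the toolpath is (88.5766,55.5309) → (309.5360,56.5827).

Shape 3 is a regular polygon drawn with `<polygon>`. Its stroke #ff8800 means score at S599, F2246. After flipping Y the toolpath is (258.2110,72.5383) → (266.0907,81.9537) → (277.4801,77.3692) → (276.6396,65.1205) → (264.7306,62.1348) → (258.2110,72.5383), returning to the start.

Shape 4 is a quadratic bezier drawn with `<path>`. Its stroke #ff8800 means score at S599, F2246. After flipping Y the toolpath is (270.6226,24.8652) → (253.7701,25.1545) → (242.4740,29.8465) → (236.7341,38.9411) → (236.5505,52.4383).

Shape 5 is a line segment drawn with `<polyline>`. Its stroke #ff8800 means score at S599, F2246. After flipping Y the toolpath is (161.6745,12.2166) → (306.6389,34.4140).

Shape 6 is a closed polygon drawn with `<path>`. Its stroke #ff8800 means score at S599, F2246. After flipping Y the toolpath is (160.0947,33.9336) → (231.1505,81.6741) → (65.8591,16.4967) → (95.7947,50.1949) → (215.5022,20.9726) → (262.4990,51.5482) → (160.0947,33.9336), returning to the start.

G21
G90
G0 X292.9972 Y60.4673
M4 S599
G01 X310.5130 Y20.0090 F2246
M5
G0 X88.5766 Y55.5309
M4 S599
G01 X309.5360 Y56.5827 F2246
M5
G0 X258.2110 Y72.5383
M4 S599
G01 X266.0907 Y81.9537 F2246
G01 X277.4801 Y77.3692
G01 X276.6396 Y65.1205
G01 X264.7306 Y62.1348
G01 X258.2110 Y72.5383
M5
G0 X270.6226 Y24.8652
M4 S599
G01 X253.7701 Y25.1545 F2246
G01 X242.4740 Y29.8465
G01 X236.7341 Y38.9411
G01 X236.5505 Y52.4383
M5
G0 X161.6745 Y12.2166
M4 S599
G01 X306.6389 Y34.4140 F2246
M5
G0 X160.0947 Y33.9336
M4 S599
G01 X231.1505 Y81.6741 F2246
G01 X65.8591 Y16.4967
G01 X95.7947 Y50.1949
G01 X215.5022 Y20.9726
G01 X262.4990 Y51.5482
G01 X160.0947 Y33.9336
M5
G0 X0.0000 Y0.0000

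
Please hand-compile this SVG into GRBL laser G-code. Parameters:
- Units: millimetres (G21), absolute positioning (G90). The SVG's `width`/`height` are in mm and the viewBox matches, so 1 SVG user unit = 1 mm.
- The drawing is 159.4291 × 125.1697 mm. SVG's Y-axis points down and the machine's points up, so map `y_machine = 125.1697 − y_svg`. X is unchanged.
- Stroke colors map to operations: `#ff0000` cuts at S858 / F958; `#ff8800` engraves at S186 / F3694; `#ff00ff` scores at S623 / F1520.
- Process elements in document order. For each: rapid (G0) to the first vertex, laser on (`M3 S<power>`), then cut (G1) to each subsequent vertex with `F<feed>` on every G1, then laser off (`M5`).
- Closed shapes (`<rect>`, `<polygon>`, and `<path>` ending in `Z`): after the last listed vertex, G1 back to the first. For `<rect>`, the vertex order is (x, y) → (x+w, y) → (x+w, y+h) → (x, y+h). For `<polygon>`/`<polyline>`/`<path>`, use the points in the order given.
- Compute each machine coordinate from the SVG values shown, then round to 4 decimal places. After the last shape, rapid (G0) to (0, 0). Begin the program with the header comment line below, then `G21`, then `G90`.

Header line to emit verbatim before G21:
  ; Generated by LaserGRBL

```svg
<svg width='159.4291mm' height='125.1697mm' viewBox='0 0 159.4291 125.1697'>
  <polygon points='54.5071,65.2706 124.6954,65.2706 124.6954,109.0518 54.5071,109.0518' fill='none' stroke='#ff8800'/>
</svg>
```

Since the viewBox matches the mm dimensions, user units are millimetres directly. The only transform is the Y-flip y_m = 125.1697 − y_svg.

Shape 1 is a rectangle drawn with `<polygon>`. Its stroke #ff8800 means engrave at S186, F3694. After flipping Y the toolpath is (54.5071,59.8991) → (124.6954,59.8991) → (124.6954,16.1179) → (54.5071,16.1179) → (54.5071,59.8991), returning to the start.

; Generated by LaserGRBL
G21
G90
G0 X54.5071 Y59.8991
M3 S186
G1 X124.6954 Y59.8991 F3694
G1 X124.6954 Y16.1179 F3694
G1 X54.5071 Y16.1179 F3694
G1 X54.5071 Y59.8991 F3694
M5
G0 X0.0000 Y0.0000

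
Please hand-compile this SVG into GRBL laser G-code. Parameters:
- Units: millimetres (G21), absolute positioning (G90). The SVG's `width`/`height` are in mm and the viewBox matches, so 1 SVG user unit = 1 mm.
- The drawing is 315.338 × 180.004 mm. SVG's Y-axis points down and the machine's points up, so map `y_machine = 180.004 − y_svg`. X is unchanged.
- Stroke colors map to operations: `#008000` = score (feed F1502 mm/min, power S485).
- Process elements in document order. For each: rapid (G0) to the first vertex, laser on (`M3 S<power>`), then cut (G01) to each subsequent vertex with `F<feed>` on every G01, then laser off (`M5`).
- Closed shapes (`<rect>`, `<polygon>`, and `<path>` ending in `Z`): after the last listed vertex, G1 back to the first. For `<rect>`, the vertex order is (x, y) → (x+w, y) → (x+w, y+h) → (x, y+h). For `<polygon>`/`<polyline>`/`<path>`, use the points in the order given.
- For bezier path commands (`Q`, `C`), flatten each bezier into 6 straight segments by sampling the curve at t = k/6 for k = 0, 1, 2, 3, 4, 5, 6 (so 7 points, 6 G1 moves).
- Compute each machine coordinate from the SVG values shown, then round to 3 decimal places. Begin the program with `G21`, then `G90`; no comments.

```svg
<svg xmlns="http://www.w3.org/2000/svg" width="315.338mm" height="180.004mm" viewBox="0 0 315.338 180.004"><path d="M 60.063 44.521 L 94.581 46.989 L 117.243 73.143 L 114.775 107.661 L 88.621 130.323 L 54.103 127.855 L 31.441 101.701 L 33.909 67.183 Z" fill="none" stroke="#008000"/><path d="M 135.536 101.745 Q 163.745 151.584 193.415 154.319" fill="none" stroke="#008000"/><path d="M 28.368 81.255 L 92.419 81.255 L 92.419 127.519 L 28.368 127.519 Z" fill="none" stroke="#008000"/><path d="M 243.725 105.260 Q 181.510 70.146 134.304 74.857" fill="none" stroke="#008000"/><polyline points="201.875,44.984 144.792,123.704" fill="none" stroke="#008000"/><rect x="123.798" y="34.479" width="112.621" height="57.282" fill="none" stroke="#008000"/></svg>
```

1 u = 1 mm; y_m = 180.004 − y.

[1] `<path>` regular polygon, #008000→score S485 F1502: (60.063,135.483) → (94.581,133.015) → (117.243,106.861) → (114.775,72.343) → (88.621,49.681) → (54.103,52.149) → (31.441,78.303) → (33.909,112.821) → (60.063,135.483) (closed)

[2] `<path>` quadratic bezier, #008000→score S485 F1502: (135.536,78.259) → (144.980,62.954) → (154.504,50.267) → (164.110,40.196) → (173.797,32.742) → (183.566,27.905) → (193.415,25.685)

[3] `<path>` rectangle, #008000→score S485 F1502: (28.368,98.749) → (92.419,98.749) → (92.419,52.485) → (28.368,52.485) → (28.368,98.749) (closed)

[4] `<path>` quadratic bezier, #008000→score S485 F1502: (243.725,74.744) → (223.404,85.342) → (203.916,93.728) → (185.262,99.902) → (167.442,103.863) → (150.456,105.611) → (134.304,105.147)

[5] `<polyline>` line segment, #008000→score S485 F1502: (201.875,135.020) → (144.792,56.300)

[6] `<rect>` rectangle, #008000→score S485 F1502: (123.798,145.525) → (236.419,145.525) → (236.419,88.243) → (123.798,88.243) → (123.798,145.525) (closed)

G21
G90
G0 X60.063 Y135.483
M3 S485
G01 X94.581 Y133.015 F1502
G01 X117.243 Y106.861 F1502
G01 X114.775 Y72.343 F1502
G01 X88.621 Y49.681 F1502
G01 X54.103 Y52.149 F1502
G01 X31.441 Y78.303 F1502
G01 X33.909 Y112.821 F1502
G01 X60.063 Y135.483 F1502
M5
G0 X135.536 Y78.259
M3 S485
G01 X144.980 Y62.954 F1502
G01 X154.504 Y50.267 F1502
G01 X164.110 Y40.196 F1502
G01 X173.797 Y32.742 F1502
G01 X183.566 Y27.905 F1502
G01 X193.415 Y25.685 F1502
M5
G0 X28.368 Y98.749
M3 S485
G01 X92.419 Y98.749 F1502
G01 X92.419 Y52.485 F1502
G01 X28.368 Y52.485 F1502
G01 X28.368 Y98.749 F1502
M5
G0 X243.725 Y74.744
M3 S485
G01 X223.404 Y85.342 F1502
G01 X203.916 Y93.728 F1502
G01 X185.262 Y99.902 F1502
G01 X167.442 Y103.863 F1502
G01 X150.456 Y105.611 F1502
G01 X134.304 Y105.147 F1502
M5
G0 X201.875 Y135.020
M3 S485
G01 X144.792 Y56.300 F1502
M5
G0 X123.798 Y145.525
M3 S485
G01 X236.419 Y145.525 F1502
G01 X236.419 Y88.243 F1502
G01 X123.798 Y88.243 F1502
G01 X123.798 Y145.525 F1502
M5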